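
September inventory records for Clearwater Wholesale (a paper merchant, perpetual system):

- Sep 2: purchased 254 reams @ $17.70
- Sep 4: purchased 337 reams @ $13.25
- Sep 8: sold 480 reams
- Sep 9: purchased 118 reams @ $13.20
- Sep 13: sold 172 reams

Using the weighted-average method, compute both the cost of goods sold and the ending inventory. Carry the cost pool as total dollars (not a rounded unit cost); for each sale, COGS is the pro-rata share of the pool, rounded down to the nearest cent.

After Sep 2: 254 on hand, pool $4,495.80 (≈ $17.7000 each)
After Sep 4: 591 on hand, pool $8,961.05 (≈ $15.1625 each)
Sep 8, sell 480: 480/591 × $8,961.05 → $7,278.01
After Sep 9: 229 on hand, pool $3,240.64 (≈ $14.1513 each)
Sep 13, sell 172: 172/229 × $3,240.64 → $2,434.01
Total COGS = $7,278.01 + $2,434.01 = $9,712.02
Ending inventory (cost pool remaining) = $806.63

COGS = $9,712.02; ending inventory = $806.63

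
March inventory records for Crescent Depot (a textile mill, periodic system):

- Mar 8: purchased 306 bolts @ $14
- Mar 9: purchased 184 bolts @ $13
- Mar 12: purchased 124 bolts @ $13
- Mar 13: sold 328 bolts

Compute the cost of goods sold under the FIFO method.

Mar 13, 328 sold [FIFO — oldest first]: 306 @ $14 + 22 @ $13 = $4,570
Ending inventory: 162 @ $13 + 124 @ $13 = $3,718

COGS = $4,570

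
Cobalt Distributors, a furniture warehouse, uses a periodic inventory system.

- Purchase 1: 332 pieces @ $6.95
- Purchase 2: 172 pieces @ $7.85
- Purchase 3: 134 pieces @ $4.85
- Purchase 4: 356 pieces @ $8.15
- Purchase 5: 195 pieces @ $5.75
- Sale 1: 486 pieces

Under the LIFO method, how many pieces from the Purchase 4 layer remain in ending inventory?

65

Sale 1 (486) [LIFO — newest first]: 195 @ $5.75 + 291 @ $8.15 = $3,492.90
Ending inventory: 332 @ $6.95 + 172 @ $7.85 + 134 @ $4.85 + 65 @ $8.15 = $4,837.25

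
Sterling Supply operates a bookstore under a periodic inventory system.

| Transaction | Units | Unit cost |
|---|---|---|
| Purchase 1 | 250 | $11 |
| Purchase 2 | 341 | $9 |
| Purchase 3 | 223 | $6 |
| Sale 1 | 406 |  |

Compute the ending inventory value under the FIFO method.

Sale 1 (406) [FIFO — oldest first]: 250 @ $11 + 156 @ $9 = $4,154
Ending inventory: 185 @ $9 + 223 @ $6 = $3,003

Ending inventory = $3,003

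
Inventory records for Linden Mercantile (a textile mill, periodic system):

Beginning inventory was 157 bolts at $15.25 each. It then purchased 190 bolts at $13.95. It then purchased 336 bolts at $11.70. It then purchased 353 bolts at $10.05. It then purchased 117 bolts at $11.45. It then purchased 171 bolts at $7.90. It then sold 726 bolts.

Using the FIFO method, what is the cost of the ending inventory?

Sale 1 (726) [FIFO — oldest first]: 157 @ $15.25 + 190 @ $13.95 + 336 @ $11.70 + 43 @ $10.05 = $9,408.10
Ending inventory: 310 @ $10.05 + 117 @ $11.45 + 171 @ $7.90 = $5,806.05
Check: goods available $15,214.15 = COGS $9,408.10 + ending $5,806.05

Ending inventory = $5,806.05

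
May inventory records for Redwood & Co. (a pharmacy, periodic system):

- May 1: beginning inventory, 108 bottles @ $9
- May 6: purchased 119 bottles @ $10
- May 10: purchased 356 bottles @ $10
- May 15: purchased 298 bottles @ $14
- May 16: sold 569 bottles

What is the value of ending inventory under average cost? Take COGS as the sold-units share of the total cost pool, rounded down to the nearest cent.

Ending inventory = $3,503.90

May 16, sell 569: 569/881 × $9,894.00 → $6,390.10
Ending inventory (cost pool remaining) = $3,503.90
Check: goods available $9,894.00 = COGS $6,390.10 + ending $3,503.90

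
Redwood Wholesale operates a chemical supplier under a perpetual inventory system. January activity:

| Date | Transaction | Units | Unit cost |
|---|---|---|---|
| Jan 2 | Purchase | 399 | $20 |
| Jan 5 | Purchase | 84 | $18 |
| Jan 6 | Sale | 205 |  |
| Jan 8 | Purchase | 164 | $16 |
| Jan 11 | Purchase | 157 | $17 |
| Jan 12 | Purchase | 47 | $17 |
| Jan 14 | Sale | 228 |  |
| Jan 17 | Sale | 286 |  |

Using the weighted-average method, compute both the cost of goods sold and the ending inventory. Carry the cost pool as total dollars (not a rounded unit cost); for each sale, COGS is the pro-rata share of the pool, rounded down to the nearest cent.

COGS = $13,222.85; ending inventory = $2,361.15

After Jan 2: 399 on hand, pool $7,980.00 (≈ $20.0000 each)
After Jan 5: 483 on hand, pool $9,492.00 (≈ $19.6522 each)
Jan 6, sell 205: 205/483 × $9,492.00 → $4,028.69
After Jan 8: 442 on hand, pool $8,087.31 (≈ $18.2971 each)
After Jan 11: 599 on hand, pool $10,756.31 (≈ $17.9571 each)
After Jan 12: 646 on hand, pool $11,555.31 (≈ $17.8875 each)
Jan 14, sell 228: 228/646 × $11,555.31 → $4,078.34
Jan 17, sell 286: 286/418 × $7,476.97 → $5,115.82
Total COGS = $4,028.69 + $4,078.34 + $5,115.82 = $13,222.85
Ending inventory (cost pool remaining) = $2,361.15
Check: goods available $15,584.00 = COGS $13,222.85 + ending $2,361.15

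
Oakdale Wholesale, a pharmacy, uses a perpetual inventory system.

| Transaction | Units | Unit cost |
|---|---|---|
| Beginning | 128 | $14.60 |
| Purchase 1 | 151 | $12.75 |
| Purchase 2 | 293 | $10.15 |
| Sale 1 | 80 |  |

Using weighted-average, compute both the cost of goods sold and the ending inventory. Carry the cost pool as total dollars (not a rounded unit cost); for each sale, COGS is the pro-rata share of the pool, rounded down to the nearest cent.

COGS = $946.57; ending inventory = $5,821.43

After Beginning: 128 on hand, pool $1,868.80 (≈ $14.6000 each)
After Purchase 1: 279 on hand, pool $3,794.05 (≈ $13.5987 each)
After Purchase 2: 572 on hand, pool $6,768.00 (≈ $11.8322 each)
Sale 1, sell 80: 80/572 × $6,768.00 → $946.57
Ending inventory (cost pool remaining) = $5,821.43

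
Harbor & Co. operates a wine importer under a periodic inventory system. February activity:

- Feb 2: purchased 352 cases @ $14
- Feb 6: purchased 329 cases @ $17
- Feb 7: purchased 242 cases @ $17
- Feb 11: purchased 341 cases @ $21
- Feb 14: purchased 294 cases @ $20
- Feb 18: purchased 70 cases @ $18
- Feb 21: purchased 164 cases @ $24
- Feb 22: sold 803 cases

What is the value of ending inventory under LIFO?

Feb 22, 803 sold [LIFO — newest first]: 164 @ $24 + 70 @ $18 + 294 @ $20 + 275 @ $21 = $16,851
Ending inventory: 352 @ $14 + 329 @ $17 + 242 @ $17 + 66 @ $21 = $16,021
Check: goods available $32,872 = COGS $16,851 + ending $16,021

Ending inventory = $16,021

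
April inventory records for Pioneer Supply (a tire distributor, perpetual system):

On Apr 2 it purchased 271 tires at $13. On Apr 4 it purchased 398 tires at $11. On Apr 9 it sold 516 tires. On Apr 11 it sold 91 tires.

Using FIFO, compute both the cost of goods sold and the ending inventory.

COGS = $7,219; ending inventory = $682

Apr 9, 516 sold [FIFO — oldest first]: 271 @ $13 + 245 @ $11 = $6,218
Apr 11, 91 sold [FIFO — oldest first]: 91 @ $11 = $1,001
Total COGS = $6,218 + $1,001 = $7,219
Ending inventory: 62 @ $11 = $682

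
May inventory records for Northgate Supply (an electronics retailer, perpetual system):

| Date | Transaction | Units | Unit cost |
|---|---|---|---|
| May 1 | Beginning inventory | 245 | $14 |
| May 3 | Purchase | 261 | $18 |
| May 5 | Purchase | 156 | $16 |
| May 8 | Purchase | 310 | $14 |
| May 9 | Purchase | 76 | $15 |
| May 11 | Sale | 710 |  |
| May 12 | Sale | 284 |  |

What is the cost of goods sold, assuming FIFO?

May 11, 710 sold [FIFO — oldest first]: 245 @ $14 + 261 @ $18 + 156 @ $16 + 48 @ $14 = $11,296
May 12, 284 sold [FIFO — oldest first]: 262 @ $14 + 22 @ $15 = $3,998
Total COGS = $11,296 + $3,998 = $15,294
Ending inventory: 54 @ $15 = $810

COGS = $15,294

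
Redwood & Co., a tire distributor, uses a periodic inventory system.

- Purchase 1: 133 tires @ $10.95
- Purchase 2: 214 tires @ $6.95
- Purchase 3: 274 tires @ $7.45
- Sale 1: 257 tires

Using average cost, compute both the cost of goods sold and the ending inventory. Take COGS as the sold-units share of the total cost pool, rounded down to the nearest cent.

COGS = $2,063.01; ending inventory = $2,921.94

Sale 1, sell 257: 257/621 × $4,984.95 → $2,063.01
Ending inventory (cost pool remaining) = $2,921.94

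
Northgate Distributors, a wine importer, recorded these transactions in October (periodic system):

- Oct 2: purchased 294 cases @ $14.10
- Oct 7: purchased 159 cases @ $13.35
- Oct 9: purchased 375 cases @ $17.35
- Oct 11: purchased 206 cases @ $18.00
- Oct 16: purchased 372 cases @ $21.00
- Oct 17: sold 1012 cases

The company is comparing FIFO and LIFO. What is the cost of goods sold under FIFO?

FIFO COGS: 294 @ $14.10 + 159 @ $13.35 + 375 @ $17.35 + 184 @ $18.00 = $16,086.30
LIFO COGS: 372 @ $21.00 + 206 @ $18.00 + 375 @ $17.35 + 59 @ $13.35 = $18,813.90

COGS = $16,086.30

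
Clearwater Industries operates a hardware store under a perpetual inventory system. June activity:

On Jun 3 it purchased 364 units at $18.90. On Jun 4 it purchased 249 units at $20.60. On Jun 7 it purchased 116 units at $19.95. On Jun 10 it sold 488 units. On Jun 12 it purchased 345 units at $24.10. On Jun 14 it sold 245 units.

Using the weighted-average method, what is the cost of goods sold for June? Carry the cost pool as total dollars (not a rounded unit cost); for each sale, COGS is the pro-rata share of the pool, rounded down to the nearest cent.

COGS = $15,043.98

After Jun 3: 364 on hand, pool $6,879.60 (≈ $18.9000 each)
After Jun 4: 613 on hand, pool $12,009.00 (≈ $19.5905 each)
After Jun 7: 729 on hand, pool $14,323.20 (≈ $19.6477 each)
Jun 10, sell 488: 488/729 × $14,323.20 → $9,588.09
After Jun 12: 586 on hand, pool $13,049.61 (≈ $22.2690 each)
Jun 14, sell 245: 245/586 × $13,049.61 → $5,455.89
Total COGS = $9,588.09 + $5,455.89 = $15,043.98
Ending inventory (cost pool remaining) = $7,593.72
Check: goods available $22,637.70 = COGS $15,043.98 + ending $7,593.72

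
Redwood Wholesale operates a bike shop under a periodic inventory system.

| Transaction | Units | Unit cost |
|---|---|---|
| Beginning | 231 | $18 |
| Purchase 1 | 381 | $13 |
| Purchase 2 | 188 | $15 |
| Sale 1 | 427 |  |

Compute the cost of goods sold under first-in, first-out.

Sale 1 (427) [FIFO — oldest first]: 231 @ $18 + 196 @ $13 = $6,706
Ending inventory: 185 @ $13 + 188 @ $15 = $5,225

COGS = $6,706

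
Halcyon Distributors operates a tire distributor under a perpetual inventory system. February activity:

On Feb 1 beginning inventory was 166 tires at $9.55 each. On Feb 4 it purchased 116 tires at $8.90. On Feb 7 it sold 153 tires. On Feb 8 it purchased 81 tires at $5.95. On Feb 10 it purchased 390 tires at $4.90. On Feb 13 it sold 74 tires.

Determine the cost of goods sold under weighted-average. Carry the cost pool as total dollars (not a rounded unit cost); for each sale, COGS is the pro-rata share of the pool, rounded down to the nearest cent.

COGS = $1,863.05

After Feb 1: 166 on hand, pool $1,585.30 (≈ $9.5500 each)
After Feb 4: 282 on hand, pool $2,617.70 (≈ $9.2826 each)
Feb 7, sell 153: 153/282 × $2,617.70 → $1,420.24
After Feb 8: 210 on hand, pool $1,679.41 (≈ $7.9972 each)
After Feb 10: 600 on hand, pool $3,590.41 (≈ $5.9840 each)
Feb 13, sell 74: 74/600 × $3,590.41 → $442.81
Total COGS = $1,420.24 + $442.81 = $1,863.05
Ending inventory (cost pool remaining) = $3,147.60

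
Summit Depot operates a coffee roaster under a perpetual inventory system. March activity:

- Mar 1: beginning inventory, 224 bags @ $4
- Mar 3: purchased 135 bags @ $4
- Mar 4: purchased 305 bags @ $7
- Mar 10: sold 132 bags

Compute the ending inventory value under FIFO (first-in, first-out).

Mar 10, 132 sold [FIFO — oldest first]: 132 @ $4 = $528
Ending inventory: 92 @ $4 + 135 @ $4 + 305 @ $7 = $3,043
Check: goods available $3,571 = COGS $528 + ending $3,043

Ending inventory = $3,043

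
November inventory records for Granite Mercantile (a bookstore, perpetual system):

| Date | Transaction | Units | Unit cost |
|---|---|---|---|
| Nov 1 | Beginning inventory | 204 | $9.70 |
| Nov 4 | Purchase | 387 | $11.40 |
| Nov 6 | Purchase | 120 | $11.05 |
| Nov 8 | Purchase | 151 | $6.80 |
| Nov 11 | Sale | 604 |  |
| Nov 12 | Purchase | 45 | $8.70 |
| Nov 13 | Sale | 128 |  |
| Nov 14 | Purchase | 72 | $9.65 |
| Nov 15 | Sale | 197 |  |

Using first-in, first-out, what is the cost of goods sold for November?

COGS = $9,347.20

Nov 11, 604 sold [FIFO — oldest first]: 204 @ $9.70 + 387 @ $11.40 + 13 @ $11.05 = $6,534.25
Nov 13, 128 sold [FIFO — oldest first]: 107 @ $11.05 + 21 @ $6.80 = $1,325.15
Nov 15, 197 sold [FIFO — oldest first]: 130 @ $6.80 + 45 @ $8.70 + 22 @ $9.65 = $1,487.80
Total COGS = $6,534.25 + $1,325.15 + $1,487.80 = $9,347.20
Ending inventory: 50 @ $9.65 = $482.50
Check: goods available $9,829.70 = COGS $9,347.20 + ending $482.50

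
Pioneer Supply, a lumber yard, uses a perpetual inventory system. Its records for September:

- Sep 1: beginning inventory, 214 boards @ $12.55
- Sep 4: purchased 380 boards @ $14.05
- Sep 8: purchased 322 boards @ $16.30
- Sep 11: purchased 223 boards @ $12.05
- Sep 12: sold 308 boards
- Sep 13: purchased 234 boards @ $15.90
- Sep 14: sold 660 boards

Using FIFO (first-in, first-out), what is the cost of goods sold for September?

COGS = $13,899.90

Sep 12, 308 sold [FIFO — oldest first]: 214 @ $12.55 + 94 @ $14.05 = $4,006.40
Sep 14, 660 sold [FIFO — oldest first]: 286 @ $14.05 + 322 @ $16.30 + 52 @ $12.05 = $9,893.50
Total COGS = $4,006.40 + $9,893.50 = $13,899.90
Ending inventory: 171 @ $12.05 + 234 @ $15.90 = $5,781.15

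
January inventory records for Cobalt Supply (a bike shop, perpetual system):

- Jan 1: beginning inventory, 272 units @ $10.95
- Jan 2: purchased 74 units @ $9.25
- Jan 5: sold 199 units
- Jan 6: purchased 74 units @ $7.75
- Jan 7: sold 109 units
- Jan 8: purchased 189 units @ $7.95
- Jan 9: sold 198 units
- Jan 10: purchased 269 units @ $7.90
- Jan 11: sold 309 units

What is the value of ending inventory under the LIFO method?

Jan 5, 199 sold [LIFO — newest first]: 74 @ $9.25 + 125 @ $10.95 = $2,053.25
Jan 7, 109 sold [LIFO — newest first]: 74 @ $7.75 + 35 @ $10.95 = $956.75
Jan 9, 198 sold [LIFO — newest first]: 189 @ $7.95 + 9 @ $10.95 = $1,601.10
Jan 11, 309 sold [LIFO — newest first]: 269 @ $7.90 + 40 @ $10.95 = $2,563.10
Total COGS = $2,053.25 + $956.75 + $1,601.10 + $2,563.10 = $7,174.20
Ending inventory: 63 @ $10.95 = $689.85

Ending inventory = $689.85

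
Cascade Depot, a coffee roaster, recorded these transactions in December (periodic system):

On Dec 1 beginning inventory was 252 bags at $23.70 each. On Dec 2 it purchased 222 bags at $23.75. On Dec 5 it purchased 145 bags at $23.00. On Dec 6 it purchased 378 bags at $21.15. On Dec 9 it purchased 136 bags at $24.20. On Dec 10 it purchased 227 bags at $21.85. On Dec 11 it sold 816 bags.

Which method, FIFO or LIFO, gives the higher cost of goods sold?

FIFO

FIFO COGS: 252 @ $23.70 + 222 @ $23.75 + 145 @ $23.00 + 197 @ $21.15 = $18,746.45
LIFO COGS: 227 @ $21.85 + 136 @ $24.20 + 378 @ $21.15 + 75 @ $23.00 = $17,970.85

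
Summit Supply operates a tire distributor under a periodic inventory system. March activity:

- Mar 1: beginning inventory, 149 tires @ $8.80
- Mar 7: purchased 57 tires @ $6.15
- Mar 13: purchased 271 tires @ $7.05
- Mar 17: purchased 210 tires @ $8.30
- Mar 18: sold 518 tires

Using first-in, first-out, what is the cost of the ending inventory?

Ending inventory = $1,402.70

Mar 18, 518 sold [FIFO — oldest first]: 149 @ $8.80 + 57 @ $6.15 + 271 @ $7.05 + 41 @ $8.30 = $3,912.60
Ending inventory: 169 @ $8.30 = $1,402.70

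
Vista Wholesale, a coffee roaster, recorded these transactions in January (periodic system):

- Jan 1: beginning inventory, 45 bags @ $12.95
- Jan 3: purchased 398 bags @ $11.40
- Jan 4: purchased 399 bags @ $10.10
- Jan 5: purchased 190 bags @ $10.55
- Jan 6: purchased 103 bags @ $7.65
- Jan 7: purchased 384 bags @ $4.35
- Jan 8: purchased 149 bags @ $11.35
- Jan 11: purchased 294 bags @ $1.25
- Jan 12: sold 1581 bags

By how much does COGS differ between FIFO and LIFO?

FIFO COGS: 45 @ $12.95 + 398 @ $11.40 + 399 @ $10.10 + 190 @ $10.55 + 103 @ $7.65 + 384 @ $4.35 + 62 @ $11.35 = $14,316.40
LIFO COGS: 294 @ $1.25 + 149 @ $11.35 + 384 @ $4.35 + 103 @ $7.65 + 190 @ $10.55 + 399 @ $10.10 + 62 @ $11.40 = $11,258.20
Difference = |$14,316.40 − $11,258.20| = $3,058.20

$3,058.20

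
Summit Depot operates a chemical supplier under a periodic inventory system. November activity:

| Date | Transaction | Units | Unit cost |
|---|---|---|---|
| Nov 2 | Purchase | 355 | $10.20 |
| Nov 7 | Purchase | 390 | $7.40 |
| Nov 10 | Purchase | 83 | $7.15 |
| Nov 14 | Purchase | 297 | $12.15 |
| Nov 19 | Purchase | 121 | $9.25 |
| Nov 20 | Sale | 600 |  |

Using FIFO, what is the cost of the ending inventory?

Ending inventory = $6,394.25

Nov 20, 600 sold [FIFO — oldest first]: 355 @ $10.20 + 245 @ $7.40 = $5,434.00
Ending inventory: 145 @ $7.40 + 83 @ $7.15 + 297 @ $12.15 + 121 @ $9.25 = $6,394.25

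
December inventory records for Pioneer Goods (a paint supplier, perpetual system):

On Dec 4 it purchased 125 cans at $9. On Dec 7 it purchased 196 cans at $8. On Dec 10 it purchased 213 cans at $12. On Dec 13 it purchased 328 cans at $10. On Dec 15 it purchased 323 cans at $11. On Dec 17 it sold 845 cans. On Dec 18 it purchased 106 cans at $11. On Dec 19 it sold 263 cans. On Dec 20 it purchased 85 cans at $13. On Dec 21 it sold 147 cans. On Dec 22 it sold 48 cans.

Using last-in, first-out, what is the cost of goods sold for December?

COGS = $13,696

Dec 17, 845 sold [LIFO — newest first]: 323 @ $11 + 328 @ $10 + 194 @ $12 = $9,161
Dec 19, 263 sold [LIFO — newest first]: 106 @ $11 + 19 @ $12 + 138 @ $8 = $2,498
Dec 21, 147 sold [LIFO — newest first]: 85 @ $13 + 58 @ $8 + 4 @ $9 = $1,605
Dec 22, 48 sold [LIFO — newest first]: 48 @ $9 = $432
Total COGS = $9,161 + $2,498 + $1,605 + $432 = $13,696
Ending inventory: 73 @ $9 = $657
Check: goods available $14,353 = COGS $13,696 + ending $657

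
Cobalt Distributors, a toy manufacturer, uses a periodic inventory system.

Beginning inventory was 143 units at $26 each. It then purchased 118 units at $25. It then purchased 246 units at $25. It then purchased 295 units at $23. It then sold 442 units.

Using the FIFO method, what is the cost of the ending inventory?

Sale 1 (442) [FIFO — oldest first]: 143 @ $26 + 118 @ $25 + 181 @ $25 = $11,193
Ending inventory: 65 @ $25 + 295 @ $23 = $8,410
Check: goods available $19,603 = COGS $11,193 + ending $8,410

Ending inventory = $8,410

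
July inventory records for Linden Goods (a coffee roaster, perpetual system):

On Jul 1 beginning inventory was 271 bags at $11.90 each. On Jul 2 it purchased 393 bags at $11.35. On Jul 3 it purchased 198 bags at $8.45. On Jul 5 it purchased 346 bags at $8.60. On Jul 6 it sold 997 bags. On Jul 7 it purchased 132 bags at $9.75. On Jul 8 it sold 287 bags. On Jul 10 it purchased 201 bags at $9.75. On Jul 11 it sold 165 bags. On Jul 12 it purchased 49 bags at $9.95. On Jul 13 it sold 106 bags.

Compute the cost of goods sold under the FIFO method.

Jul 6, 997 sold [FIFO — oldest first]: 271 @ $11.90 + 393 @ $11.35 + 198 @ $8.45 + 135 @ $8.60 = $10,519.55
Jul 8, 287 sold [FIFO — oldest first]: 211 @ $8.60 + 76 @ $9.75 = $2,555.60
Jul 11, 165 sold [FIFO — oldest first]: 56 @ $9.75 + 109 @ $9.75 = $1,608.75
Jul 13, 106 sold [FIFO — oldest first]: 92 @ $9.75 + 14 @ $9.95 = $1,036.30
Total COGS = $10,519.55 + $2,555.60 + $1,608.75 + $1,036.30 = $15,720.20
Ending inventory: 35 @ $9.95 = $348.25

COGS = $15,720.20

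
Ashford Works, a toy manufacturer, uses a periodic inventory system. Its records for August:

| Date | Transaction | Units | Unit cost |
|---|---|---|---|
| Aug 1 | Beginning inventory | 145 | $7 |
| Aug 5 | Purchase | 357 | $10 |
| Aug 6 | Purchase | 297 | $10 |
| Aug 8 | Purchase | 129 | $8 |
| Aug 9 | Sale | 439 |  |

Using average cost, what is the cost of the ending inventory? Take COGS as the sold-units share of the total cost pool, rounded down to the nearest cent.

Aug 9, sell 439: 439/928 × $8,587.00 → $4,062.16
Ending inventory (cost pool remaining) = $4,524.84

Ending inventory = $4,524.84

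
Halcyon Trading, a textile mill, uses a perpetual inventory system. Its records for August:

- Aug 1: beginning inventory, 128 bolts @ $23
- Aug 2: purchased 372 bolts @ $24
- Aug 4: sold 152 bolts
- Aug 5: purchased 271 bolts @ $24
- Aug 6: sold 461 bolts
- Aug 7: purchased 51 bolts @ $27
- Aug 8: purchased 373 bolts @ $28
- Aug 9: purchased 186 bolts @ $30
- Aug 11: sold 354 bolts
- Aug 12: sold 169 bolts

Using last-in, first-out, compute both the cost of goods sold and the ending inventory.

Aug 4, 152 sold [LIFO — newest first]: 152 @ $24 = $3,648
Aug 6, 461 sold [LIFO — newest first]: 271 @ $24 + 190 @ $24 = $11,064
Aug 11, 354 sold [LIFO — newest first]: 186 @ $30 + 168 @ $28 = $10,284
Aug 12, 169 sold [LIFO — newest first]: 169 @ $28 = $4,732
Total COGS = $3,648 + $11,064 + $10,284 + $4,732 = $29,728
Ending inventory: 128 @ $23 + 30 @ $24 + 51 @ $27 + 36 @ $28 = $6,049
Check: goods available $35,777 = COGS $29,728 + ending $6,049

COGS = $29,728; ending inventory = $6,049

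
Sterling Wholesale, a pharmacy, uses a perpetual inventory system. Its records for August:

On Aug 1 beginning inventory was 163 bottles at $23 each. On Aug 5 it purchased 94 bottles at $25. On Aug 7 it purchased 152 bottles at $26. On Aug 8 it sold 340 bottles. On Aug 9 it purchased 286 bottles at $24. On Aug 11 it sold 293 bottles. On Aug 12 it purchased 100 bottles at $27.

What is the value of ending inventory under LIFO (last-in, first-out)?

Aug 8, 340 sold [LIFO — newest first]: 152 @ $26 + 94 @ $25 + 94 @ $23 = $8,464
Aug 11, 293 sold [LIFO — newest first]: 286 @ $24 + 7 @ $23 = $7,025
Total COGS = $8,464 + $7,025 = $15,489
Ending inventory: 62 @ $23 + 100 @ $27 = $4,126

Ending inventory = $4,126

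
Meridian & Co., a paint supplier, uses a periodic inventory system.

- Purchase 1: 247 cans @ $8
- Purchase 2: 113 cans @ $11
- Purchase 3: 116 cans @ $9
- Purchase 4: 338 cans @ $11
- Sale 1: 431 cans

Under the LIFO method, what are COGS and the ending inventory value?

COGS = $4,555; ending inventory = $3,426

Sale 1 (431) [LIFO — newest first]: 338 @ $11 + 93 @ $9 = $4,555
Ending inventory: 247 @ $8 + 113 @ $11 + 23 @ $9 = $3,426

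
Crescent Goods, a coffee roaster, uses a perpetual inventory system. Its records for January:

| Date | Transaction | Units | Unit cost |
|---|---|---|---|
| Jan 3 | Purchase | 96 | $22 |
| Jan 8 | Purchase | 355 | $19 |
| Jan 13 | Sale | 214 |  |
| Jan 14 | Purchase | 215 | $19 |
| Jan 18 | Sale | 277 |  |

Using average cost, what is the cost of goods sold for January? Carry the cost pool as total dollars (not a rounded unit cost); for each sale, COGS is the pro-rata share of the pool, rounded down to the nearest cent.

After Jan 3: 96 on hand, pool $2,112.00 (≈ $22.0000 each)
After Jan 8: 451 on hand, pool $8,857.00 (≈ $19.6386 each)
Jan 13, sell 214: 214/451 × $8,857.00 → $4,202.65
After Jan 14: 452 on hand, pool $8,739.35 (≈ $19.3348 each)
Jan 18, sell 277: 277/452 × $8,739.35 → $5,355.75
Total COGS = $4,202.65 + $5,355.75 = $9,558.40
Ending inventory (cost pool remaining) = $3,383.60

COGS = $9,558.40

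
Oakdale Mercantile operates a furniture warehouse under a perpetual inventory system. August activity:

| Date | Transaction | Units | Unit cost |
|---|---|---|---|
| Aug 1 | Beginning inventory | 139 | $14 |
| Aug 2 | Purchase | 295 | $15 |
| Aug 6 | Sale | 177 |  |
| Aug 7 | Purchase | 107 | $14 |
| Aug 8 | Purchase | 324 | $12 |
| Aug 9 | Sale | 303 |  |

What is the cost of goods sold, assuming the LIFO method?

Aug 6, 177 sold [LIFO — newest first]: 177 @ $15 = $2,655
Aug 9, 303 sold [LIFO — newest first]: 303 @ $12 = $3,636
Total COGS = $2,655 + $3,636 = $6,291
Ending inventory: 139 @ $14 + 118 @ $15 + 107 @ $14 + 21 @ $12 = $5,466
Check: goods available $11,757 = COGS $6,291 + ending $5,466

COGS = $6,291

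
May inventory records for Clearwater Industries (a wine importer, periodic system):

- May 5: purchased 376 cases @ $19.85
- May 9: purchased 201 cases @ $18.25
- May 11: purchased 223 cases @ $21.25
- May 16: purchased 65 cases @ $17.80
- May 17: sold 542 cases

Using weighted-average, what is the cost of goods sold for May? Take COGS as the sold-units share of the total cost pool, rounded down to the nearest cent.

May 17, sell 542: 542/865 × $17,027.60 → $10,669.31
Ending inventory (cost pool remaining) = $6,358.29

COGS = $10,669.31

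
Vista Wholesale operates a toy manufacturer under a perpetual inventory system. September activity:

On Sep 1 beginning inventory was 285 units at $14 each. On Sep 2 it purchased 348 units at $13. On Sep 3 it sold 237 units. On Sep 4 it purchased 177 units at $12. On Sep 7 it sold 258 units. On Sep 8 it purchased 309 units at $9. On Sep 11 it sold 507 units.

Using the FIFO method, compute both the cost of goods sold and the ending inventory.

COGS = $12,366; ending inventory = $1,053

Sep 3, 237 sold [FIFO — oldest first]: 237 @ $14 = $3,318
Sep 7, 258 sold [FIFO — oldest first]: 48 @ $14 + 210 @ $13 = $3,402
Sep 11, 507 sold [FIFO — oldest first]: 138 @ $13 + 177 @ $12 + 192 @ $9 = $5,646
Total COGS = $3,318 + $3,402 + $5,646 = $12,366
Ending inventory: 117 @ $9 = $1,053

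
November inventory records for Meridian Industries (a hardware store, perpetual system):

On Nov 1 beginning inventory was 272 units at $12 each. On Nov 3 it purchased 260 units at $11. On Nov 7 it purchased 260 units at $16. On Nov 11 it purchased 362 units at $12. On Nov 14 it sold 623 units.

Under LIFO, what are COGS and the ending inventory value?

Nov 14, 623 sold [LIFO — newest first]: 362 @ $12 + 260 @ $16 + 1 @ $11 = $8,515
Ending inventory: 272 @ $12 + 259 @ $11 = $6,113

COGS = $8,515; ending inventory = $6,113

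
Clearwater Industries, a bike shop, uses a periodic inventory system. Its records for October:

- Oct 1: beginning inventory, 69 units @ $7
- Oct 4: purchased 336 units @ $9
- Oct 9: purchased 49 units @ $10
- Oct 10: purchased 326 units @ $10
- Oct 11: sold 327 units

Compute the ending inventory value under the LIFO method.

Oct 11, 327 sold [LIFO — newest first]: 326 @ $10 + 1 @ $10 = $3,270
Ending inventory: 69 @ $7 + 336 @ $9 + 48 @ $10 = $3,987
Check: goods available $7,257 = COGS $3,270 + ending $3,987

Ending inventory = $3,987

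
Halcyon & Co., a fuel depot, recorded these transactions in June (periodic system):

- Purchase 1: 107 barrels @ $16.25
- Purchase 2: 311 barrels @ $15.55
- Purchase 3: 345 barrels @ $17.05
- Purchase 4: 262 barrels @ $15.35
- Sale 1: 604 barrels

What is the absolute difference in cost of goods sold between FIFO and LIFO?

FIFO COGS: 107 @ $16.25 + 311 @ $15.55 + 186 @ $17.05 = $9,746.10
LIFO COGS: 262 @ $15.35 + 342 @ $17.05 = $9,852.80
Difference = |$9,746.10 − $9,852.80| = $106.70

$106.70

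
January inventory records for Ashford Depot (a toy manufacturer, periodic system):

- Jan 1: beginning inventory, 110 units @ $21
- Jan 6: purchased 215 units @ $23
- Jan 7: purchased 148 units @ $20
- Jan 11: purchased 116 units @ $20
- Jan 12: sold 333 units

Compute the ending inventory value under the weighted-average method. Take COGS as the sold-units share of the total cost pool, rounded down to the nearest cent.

Ending inventory = $5,448.15

Jan 12, sell 333: 333/589 × $12,535.00 → $7,086.85
Ending inventory (cost pool remaining) = $5,448.15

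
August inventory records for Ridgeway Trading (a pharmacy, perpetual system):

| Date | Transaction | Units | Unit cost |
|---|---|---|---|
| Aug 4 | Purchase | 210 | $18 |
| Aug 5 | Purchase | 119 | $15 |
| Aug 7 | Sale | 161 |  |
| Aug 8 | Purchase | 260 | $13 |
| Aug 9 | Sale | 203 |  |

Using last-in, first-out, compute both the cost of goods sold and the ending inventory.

Aug 7, 161 sold [LIFO — newest first]: 119 @ $15 + 42 @ $18 = $2,541
Aug 9, 203 sold [LIFO — newest first]: 203 @ $13 = $2,639
Total COGS = $2,541 + $2,639 = $5,180
Ending inventory: 168 @ $18 + 57 @ $13 = $3,765
Check: goods available $8,945 = COGS $5,180 + ending $3,765

COGS = $5,180; ending inventory = $3,765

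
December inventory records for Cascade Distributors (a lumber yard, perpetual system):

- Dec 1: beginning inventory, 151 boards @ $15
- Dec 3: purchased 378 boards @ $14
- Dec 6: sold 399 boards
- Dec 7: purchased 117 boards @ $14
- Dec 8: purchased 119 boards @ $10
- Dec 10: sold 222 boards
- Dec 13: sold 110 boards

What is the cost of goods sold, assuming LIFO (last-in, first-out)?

Dec 6, 399 sold [LIFO — newest first]: 378 @ $14 + 21 @ $15 = $5,607
Dec 10, 222 sold [LIFO — newest first]: 119 @ $10 + 103 @ $14 = $2,632
Dec 13, 110 sold [LIFO — newest first]: 14 @ $14 + 96 @ $15 = $1,636
Total COGS = $5,607 + $2,632 + $1,636 = $9,875
Ending inventory: 34 @ $15 = $510

COGS = $9,875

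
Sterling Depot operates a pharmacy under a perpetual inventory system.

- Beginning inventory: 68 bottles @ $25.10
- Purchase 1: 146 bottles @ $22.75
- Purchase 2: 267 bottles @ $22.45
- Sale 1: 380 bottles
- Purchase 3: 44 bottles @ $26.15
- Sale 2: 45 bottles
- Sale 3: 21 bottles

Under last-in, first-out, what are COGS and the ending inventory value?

Sale 1 (380) [LIFO — newest first]: 267 @ $22.45 + 113 @ $22.75 = $8,564.90
Sale 2 (45) [LIFO — newest first]: 44 @ $26.15 + 1 @ $22.75 = $1,173.35
Sale 3 (21) [LIFO — newest first]: 21 @ $22.75 = $477.75
Total COGS = $8,564.90 + $1,173.35 + $477.75 = $10,216.00
Ending inventory: 68 @ $25.10 + 11 @ $22.75 = $1,957.05

COGS = $10,216.00; ending inventory = $1,957.05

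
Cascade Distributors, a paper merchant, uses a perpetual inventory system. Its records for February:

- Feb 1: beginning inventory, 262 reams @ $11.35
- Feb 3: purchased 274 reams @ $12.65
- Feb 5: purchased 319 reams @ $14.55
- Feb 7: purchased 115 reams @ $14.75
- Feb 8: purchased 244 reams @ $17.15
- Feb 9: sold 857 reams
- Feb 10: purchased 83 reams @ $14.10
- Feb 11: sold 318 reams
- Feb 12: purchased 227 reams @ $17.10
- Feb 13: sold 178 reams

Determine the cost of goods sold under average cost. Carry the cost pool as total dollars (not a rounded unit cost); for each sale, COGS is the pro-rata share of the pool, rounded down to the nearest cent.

COGS = $19,275.53

After Feb 1: 262 on hand, pool $2,973.70 (≈ $11.3500 each)
After Feb 3: 536 on hand, pool $6,439.80 (≈ $12.0146 each)
After Feb 5: 855 on hand, pool $11,081.25 (≈ $12.9605 each)
After Feb 7: 970 on hand, pool $12,777.50 (≈ $13.1727 each)
After Feb 8: 1214 on hand, pool $16,962.10 (≈ $13.9721 each)
Feb 9, sell 857: 857/1214 × $16,962.10 → $11,974.06
After Feb 10: 440 on hand, pool $6,158.34 (≈ $13.9962 each)
Feb 11, sell 318: 318/440 × $6,158.34 → $4,450.80
After Feb 12: 349 on hand, pool $5,589.24 (≈ $16.0150 each)
Feb 13, sell 178: 178/349 × $5,589.24 → $2,850.67
Total COGS = $11,974.06 + $4,450.80 + $2,850.67 = $19,275.53
Ending inventory (cost pool remaining) = $2,738.57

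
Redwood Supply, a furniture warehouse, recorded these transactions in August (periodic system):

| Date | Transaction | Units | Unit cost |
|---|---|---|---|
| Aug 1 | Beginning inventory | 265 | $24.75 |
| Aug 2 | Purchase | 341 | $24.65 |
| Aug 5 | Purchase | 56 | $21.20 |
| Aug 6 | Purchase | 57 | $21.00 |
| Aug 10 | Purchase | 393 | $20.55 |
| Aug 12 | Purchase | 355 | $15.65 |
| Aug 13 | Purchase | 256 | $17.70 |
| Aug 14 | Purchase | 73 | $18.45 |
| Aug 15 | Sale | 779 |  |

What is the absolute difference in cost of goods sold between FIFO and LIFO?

FIFO COGS: 265 @ $24.75 + 341 @ $24.65 + 56 @ $21.20 + 57 @ $21.00 + 60 @ $20.55 = $18,581.60
LIFO COGS: 73 @ $18.45 + 256 @ $17.70 + 355 @ $15.65 + 95 @ $20.55 = $13,386.05
Difference = |$18,581.60 − $13,386.05| = $5,195.55

$5,195.55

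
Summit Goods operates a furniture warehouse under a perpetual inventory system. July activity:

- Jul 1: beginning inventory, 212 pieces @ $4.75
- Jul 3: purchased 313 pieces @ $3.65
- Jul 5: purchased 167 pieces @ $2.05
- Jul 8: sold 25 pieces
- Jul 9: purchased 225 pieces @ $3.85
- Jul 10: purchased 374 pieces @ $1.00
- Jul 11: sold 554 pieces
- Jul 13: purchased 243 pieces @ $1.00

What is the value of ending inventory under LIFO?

Jul 8, 25 sold [LIFO — newest first]: 25 @ $2.05 = $51.25
Jul 11, 554 sold [LIFO — newest first]: 374 @ $1.00 + 180 @ $3.85 = $1,067.00
Total COGS = $51.25 + $1,067.00 = $1,118.25
Ending inventory: 212 @ $4.75 + 313 @ $3.65 + 142 @ $2.05 + 45 @ $3.85 + 243 @ $1.00 = $2,856.80

Ending inventory = $2,856.80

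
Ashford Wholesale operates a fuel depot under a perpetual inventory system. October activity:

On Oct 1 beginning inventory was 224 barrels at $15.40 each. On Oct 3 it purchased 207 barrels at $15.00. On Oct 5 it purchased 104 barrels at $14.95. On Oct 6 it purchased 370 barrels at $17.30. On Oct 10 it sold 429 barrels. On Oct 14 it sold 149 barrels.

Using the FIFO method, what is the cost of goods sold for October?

Oct 10, 429 sold [FIFO — oldest first]: 224 @ $15.40 + 205 @ $15.00 = $6,524.60
Oct 14, 149 sold [FIFO — oldest first]: 2 @ $15.00 + 104 @ $14.95 + 43 @ $17.30 = $2,328.70
Total COGS = $6,524.60 + $2,328.70 = $8,853.30
Ending inventory: 327 @ $17.30 = $5,657.10
Check: goods available $14,510.40 = COGS $8,853.30 + ending $5,657.10

COGS = $8,853.30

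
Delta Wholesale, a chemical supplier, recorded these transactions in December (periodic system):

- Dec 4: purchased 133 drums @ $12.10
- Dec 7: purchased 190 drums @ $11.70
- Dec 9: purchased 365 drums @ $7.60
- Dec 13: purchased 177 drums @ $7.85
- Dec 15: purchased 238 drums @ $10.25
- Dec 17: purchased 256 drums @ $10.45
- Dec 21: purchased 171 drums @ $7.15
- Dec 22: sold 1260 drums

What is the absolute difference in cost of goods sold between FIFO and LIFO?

FIFO COGS: 133 @ $12.10 + 190 @ $11.70 + 365 @ $7.60 + 177 @ $7.85 + 238 @ $10.25 + 157 @ $10.45 = $12,075.90
LIFO COGS: 171 @ $7.15 + 256 @ $10.45 + 238 @ $10.25 + 177 @ $7.85 + 365 @ $7.60 + 53 @ $11.70 = $11,120.90
Difference = |$12,075.90 − $11,120.90| = $955.00

$955.00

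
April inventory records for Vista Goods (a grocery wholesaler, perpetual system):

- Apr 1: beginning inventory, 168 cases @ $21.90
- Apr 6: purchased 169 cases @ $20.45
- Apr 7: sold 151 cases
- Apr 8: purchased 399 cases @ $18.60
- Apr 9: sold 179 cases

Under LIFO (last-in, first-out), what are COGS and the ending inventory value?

COGS = $6,417.35; ending inventory = $8,139.30

Apr 7, 151 sold [LIFO — newest first]: 151 @ $20.45 = $3,087.95
Apr 9, 179 sold [LIFO — newest first]: 179 @ $18.60 = $3,329.40
Total COGS = $3,087.95 + $3,329.40 = $6,417.35
Ending inventory: 168 @ $21.90 + 18 @ $20.45 + 220 @ $18.60 = $8,139.30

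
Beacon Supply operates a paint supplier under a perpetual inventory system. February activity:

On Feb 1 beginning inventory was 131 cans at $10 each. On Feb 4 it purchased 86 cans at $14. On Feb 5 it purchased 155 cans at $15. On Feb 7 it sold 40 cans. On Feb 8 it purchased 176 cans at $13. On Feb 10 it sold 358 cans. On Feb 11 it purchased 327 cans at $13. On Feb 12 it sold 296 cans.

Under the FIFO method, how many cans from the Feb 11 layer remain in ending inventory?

Feb 7, 40 sold [FIFO — oldest first]: 40 @ $10 = $400
Feb 10, 358 sold [FIFO — oldest first]: 91 @ $10 + 86 @ $14 + 155 @ $15 + 26 @ $13 = $4,777
Feb 12, 296 sold [FIFO — oldest first]: 150 @ $13 + 146 @ $13 = $3,848
Total COGS = $400 + $4,777 + $3,848 = $9,025
Ending inventory: 181 @ $13 = $2,353

181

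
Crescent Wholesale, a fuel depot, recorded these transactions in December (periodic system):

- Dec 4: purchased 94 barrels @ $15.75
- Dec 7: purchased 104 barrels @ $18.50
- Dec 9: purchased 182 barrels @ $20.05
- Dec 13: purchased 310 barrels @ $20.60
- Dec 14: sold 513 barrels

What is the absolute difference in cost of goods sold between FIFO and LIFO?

$630.20

FIFO COGS: 94 @ $15.75 + 104 @ $18.50 + 182 @ $20.05 + 133 @ $20.60 = $9,793.40
LIFO COGS: 310 @ $20.60 + 182 @ $20.05 + 21 @ $18.50 = $10,423.60
Difference = |$9,793.40 − $10,423.60| = $630.20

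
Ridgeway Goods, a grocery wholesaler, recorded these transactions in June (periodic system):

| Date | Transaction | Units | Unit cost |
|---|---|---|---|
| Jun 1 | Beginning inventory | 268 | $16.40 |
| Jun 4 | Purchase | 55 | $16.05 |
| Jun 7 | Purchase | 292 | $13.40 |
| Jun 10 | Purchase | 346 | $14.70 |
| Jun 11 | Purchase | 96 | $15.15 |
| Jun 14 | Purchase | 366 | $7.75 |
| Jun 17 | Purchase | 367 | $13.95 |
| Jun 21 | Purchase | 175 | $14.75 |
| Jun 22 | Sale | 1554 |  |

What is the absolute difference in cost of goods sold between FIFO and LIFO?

$583.70

FIFO COGS: 268 @ $16.40 + 55 @ $16.05 + 292 @ $13.40 + 346 @ $14.70 + 96 @ $15.15 + 366 @ $7.75 + 131 @ $13.95 = $20,395.30
LIFO COGS: 175 @ $14.75 + 367 @ $13.95 + 366 @ $7.75 + 96 @ $15.15 + 346 @ $14.70 + 204 @ $13.40 = $19,811.60
Difference = |$20,395.30 − $19,811.60| = $583.70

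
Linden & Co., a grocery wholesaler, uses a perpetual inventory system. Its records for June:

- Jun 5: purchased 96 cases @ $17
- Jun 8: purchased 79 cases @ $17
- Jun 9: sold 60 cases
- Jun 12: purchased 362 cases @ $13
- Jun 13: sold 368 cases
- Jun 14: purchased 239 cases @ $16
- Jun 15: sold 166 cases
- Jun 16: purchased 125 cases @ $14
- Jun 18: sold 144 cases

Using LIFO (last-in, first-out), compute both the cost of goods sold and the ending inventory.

Jun 9, 60 sold [LIFO — newest first]: 60 @ $17 = $1,020
Jun 13, 368 sold [LIFO — newest first]: 362 @ $13 + 6 @ $17 = $4,808
Jun 15, 166 sold [LIFO — newest first]: 166 @ $16 = $2,656
Jun 18, 144 sold [LIFO — newest first]: 125 @ $14 + 19 @ $16 = $2,054
Total COGS = $1,020 + $4,808 + $2,656 + $2,054 = $10,538
Ending inventory: 96 @ $17 + 13 @ $17 + 54 @ $16 = $2,717
Check: goods available $13,255 = COGS $10,538 + ending $2,717

COGS = $10,538; ending inventory = $2,717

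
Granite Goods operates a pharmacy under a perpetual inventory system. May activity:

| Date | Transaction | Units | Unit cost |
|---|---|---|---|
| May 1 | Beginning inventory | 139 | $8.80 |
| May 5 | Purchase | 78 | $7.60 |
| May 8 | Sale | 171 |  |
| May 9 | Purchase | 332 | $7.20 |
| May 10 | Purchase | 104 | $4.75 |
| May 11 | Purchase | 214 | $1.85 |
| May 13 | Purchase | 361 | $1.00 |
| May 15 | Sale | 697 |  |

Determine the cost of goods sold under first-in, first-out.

COGS = $5,097.30

May 8, 171 sold [FIFO — oldest first]: 139 @ $8.80 + 32 @ $7.60 = $1,466.40
May 15, 697 sold [FIFO — oldest first]: 46 @ $7.60 + 332 @ $7.20 + 104 @ $4.75 + 214 @ $1.85 + 1 @ $1.00 = $3,630.90
Total COGS = $1,466.40 + $3,630.90 = $5,097.30
Ending inventory: 360 @ $1.00 = $360.00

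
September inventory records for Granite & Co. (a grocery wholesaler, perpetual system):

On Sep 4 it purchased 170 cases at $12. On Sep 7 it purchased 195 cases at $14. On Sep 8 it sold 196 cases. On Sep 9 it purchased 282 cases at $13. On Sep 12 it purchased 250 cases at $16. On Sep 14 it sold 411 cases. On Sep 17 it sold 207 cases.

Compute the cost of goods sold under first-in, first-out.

Sep 8, 196 sold [FIFO — oldest first]: 170 @ $12 + 26 @ $14 = $2,404
Sep 14, 411 sold [FIFO — oldest first]: 169 @ $14 + 242 @ $13 = $5,512
Sep 17, 207 sold [FIFO — oldest first]: 40 @ $13 + 167 @ $16 = $3,192
Total COGS = $2,404 + $5,512 + $3,192 = $11,108
Ending inventory: 83 @ $16 = $1,328

COGS = $11,108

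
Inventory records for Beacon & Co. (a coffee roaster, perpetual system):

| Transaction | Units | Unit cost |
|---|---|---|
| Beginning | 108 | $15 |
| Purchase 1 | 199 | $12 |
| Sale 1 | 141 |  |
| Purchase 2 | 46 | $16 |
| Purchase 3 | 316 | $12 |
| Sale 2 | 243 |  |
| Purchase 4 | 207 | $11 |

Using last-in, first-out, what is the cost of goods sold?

Sale 1 (141) [LIFO — newest first]: 141 @ $12 = $1,692
Sale 2 (243) [LIFO — newest first]: 243 @ $12 = $2,916
Total COGS = $1,692 + $2,916 = $4,608
Ending inventory: 108 @ $15 + 58 @ $12 + 46 @ $16 + 73 @ $12 + 207 @ $11 = $6,205
Check: goods available $10,813 = COGS $4,608 + ending $6,205

COGS = $4,608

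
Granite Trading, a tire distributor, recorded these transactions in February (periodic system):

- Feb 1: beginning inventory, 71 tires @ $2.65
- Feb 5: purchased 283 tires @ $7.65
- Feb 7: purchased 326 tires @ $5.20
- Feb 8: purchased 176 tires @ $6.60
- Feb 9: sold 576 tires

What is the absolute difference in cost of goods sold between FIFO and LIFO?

$84.60

FIFO COGS: 71 @ $2.65 + 283 @ $7.65 + 222 @ $5.20 = $3,507.50
LIFO COGS: 176 @ $6.60 + 326 @ $5.20 + 74 @ $7.65 = $3,422.90
Difference = |$3,507.50 − $3,422.90| = $84.60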